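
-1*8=-8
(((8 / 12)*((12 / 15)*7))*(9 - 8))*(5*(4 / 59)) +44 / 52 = 4859 / 2301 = 2.11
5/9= 0.56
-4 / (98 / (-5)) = 10 / 49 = 0.20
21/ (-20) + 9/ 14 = -57/ 140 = -0.41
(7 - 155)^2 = 21904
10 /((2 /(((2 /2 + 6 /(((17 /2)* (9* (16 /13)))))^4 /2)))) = 11086869605 /3463782912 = 3.20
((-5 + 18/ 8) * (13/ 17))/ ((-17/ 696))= 24882/ 289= 86.10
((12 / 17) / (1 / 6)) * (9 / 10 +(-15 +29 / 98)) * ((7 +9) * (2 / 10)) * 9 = -1683.77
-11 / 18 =-0.61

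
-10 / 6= -5 / 3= -1.67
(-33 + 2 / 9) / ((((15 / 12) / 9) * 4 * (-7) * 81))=59 / 567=0.10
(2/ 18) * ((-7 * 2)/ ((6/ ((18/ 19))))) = -14/ 57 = -0.25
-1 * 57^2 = -3249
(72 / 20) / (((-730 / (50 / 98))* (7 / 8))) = -72 / 25039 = -0.00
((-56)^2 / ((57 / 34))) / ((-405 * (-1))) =106624 / 23085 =4.62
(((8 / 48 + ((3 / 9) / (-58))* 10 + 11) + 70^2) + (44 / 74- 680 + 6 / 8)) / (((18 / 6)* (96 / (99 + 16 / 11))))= 60219267875 / 40791168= 1476.28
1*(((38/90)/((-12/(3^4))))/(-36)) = 19/240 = 0.08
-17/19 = -0.89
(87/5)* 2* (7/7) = 174/5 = 34.80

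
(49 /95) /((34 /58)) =1421 /1615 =0.88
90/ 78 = 15/ 13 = 1.15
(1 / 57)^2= 1 / 3249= 0.00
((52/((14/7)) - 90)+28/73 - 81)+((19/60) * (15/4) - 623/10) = -1201457/5840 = -205.73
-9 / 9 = -1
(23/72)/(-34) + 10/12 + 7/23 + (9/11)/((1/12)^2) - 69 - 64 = -8703971/619344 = -14.05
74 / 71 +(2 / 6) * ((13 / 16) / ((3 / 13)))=22655 / 10224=2.22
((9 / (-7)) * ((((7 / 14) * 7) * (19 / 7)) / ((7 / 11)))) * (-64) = 60192 / 49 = 1228.41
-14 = -14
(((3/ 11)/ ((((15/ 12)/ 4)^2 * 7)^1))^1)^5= 267181325549568/ 26433439033203125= 0.01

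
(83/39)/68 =83/2652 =0.03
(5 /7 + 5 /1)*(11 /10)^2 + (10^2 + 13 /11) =41617 /385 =108.10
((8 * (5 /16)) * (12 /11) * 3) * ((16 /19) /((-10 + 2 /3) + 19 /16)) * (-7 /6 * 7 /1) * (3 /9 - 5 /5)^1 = -376320 /81719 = -4.61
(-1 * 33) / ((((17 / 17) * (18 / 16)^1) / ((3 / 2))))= -44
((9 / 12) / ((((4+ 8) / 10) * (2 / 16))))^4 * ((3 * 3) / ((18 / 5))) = 3125 / 2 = 1562.50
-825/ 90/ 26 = -55/ 156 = -0.35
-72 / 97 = -0.74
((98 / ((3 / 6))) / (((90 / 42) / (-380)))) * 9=-312816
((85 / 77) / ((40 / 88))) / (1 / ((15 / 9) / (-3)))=-85 / 63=-1.35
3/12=1/4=0.25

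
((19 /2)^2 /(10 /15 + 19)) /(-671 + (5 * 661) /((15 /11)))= 3249 /1240888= 0.00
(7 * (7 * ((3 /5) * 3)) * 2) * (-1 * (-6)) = 5292 /5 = 1058.40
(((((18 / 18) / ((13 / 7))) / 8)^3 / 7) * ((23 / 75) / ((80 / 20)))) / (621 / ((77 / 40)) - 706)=-86779 / 9962470502400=-0.00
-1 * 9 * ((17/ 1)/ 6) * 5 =-255/ 2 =-127.50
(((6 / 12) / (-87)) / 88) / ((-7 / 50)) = 25 / 53592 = 0.00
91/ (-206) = -91/ 206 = -0.44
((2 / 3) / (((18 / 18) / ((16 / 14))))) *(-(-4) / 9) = 64 / 189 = 0.34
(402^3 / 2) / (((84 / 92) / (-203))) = -7221921156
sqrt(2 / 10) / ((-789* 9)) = -sqrt(5) / 35505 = -0.00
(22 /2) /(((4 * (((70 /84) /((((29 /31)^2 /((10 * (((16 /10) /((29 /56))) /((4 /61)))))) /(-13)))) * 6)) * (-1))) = 268279 /3414087040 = 0.00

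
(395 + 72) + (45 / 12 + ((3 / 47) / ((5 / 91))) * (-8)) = 461.46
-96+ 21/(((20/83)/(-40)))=-3582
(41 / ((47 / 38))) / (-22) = -779 / 517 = -1.51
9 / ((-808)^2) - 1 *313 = -204346423 / 652864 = -313.00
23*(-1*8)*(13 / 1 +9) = -4048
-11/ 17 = -0.65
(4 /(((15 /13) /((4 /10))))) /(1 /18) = 24.96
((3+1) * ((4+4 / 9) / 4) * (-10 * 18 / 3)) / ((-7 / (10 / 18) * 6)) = 2000 / 567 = 3.53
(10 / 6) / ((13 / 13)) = 5 / 3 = 1.67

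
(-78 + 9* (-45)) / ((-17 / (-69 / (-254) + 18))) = 131859 / 254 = 519.13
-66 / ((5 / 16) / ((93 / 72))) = -1364 / 5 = -272.80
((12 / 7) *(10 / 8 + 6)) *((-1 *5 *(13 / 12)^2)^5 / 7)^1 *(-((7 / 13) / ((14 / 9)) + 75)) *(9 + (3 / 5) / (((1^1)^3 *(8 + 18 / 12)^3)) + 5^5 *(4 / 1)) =53843687038416156962299375 / 4624415302090752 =11643350244.53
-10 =-10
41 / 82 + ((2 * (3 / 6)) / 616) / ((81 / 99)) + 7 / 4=1135 / 504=2.25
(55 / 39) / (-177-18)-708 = -1076879 / 1521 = -708.01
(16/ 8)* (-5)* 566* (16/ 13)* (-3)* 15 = 4075200/ 13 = 313476.92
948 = 948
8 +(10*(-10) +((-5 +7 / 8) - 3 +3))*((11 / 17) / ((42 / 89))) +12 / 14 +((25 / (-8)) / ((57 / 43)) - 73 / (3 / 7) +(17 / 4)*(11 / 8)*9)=-3243209 / 12768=-254.01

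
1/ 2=0.50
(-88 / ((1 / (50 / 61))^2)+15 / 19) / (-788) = 4124185 / 55710812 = 0.07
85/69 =1.23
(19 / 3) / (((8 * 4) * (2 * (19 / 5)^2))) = 25 / 3648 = 0.01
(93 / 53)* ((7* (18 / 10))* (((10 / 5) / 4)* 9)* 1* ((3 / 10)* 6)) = 179.09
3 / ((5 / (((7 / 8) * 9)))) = 189 / 40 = 4.72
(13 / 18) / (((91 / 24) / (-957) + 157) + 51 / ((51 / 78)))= 16588 / 5397389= 0.00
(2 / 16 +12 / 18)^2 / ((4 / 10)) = 1805 / 1152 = 1.57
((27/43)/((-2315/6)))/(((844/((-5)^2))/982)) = -198855/4200799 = -0.05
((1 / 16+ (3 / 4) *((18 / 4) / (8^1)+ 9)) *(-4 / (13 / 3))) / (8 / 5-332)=6945 / 343616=0.02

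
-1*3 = -3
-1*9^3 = -729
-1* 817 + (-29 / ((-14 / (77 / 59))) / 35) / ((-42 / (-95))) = -28337303 / 34692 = -816.83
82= 82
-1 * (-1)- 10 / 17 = 7 / 17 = 0.41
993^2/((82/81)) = 79869969/82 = 974024.01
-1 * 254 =-254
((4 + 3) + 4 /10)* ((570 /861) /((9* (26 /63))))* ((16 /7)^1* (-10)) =-112480 /3731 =-30.15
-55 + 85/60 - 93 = -146.58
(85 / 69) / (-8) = -85 / 552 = -0.15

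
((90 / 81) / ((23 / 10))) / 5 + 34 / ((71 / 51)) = 360358 / 14697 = 24.52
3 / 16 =0.19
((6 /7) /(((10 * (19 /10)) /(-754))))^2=20466576 /17689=1157.02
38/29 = 1.31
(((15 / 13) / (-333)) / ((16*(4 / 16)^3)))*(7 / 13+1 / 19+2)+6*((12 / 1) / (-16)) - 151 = -110872531 / 712842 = -155.54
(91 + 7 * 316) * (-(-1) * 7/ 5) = 16121/ 5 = 3224.20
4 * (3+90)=372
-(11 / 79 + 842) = -66529 / 79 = -842.14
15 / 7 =2.14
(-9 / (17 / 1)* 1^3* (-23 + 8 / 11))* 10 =22050 / 187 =117.91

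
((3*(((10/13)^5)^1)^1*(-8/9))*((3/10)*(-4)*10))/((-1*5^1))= -640000/371293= -1.72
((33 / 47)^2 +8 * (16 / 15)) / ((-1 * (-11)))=0.82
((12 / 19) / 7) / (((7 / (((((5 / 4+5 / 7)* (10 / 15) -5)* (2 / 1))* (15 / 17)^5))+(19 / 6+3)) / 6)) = 5649750000 / 45851036987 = 0.12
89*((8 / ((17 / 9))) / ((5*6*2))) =6.28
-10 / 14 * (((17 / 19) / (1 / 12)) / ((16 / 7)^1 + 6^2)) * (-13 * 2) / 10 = 663 / 1273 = 0.52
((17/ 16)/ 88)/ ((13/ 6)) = 51/ 9152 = 0.01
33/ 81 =11/ 27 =0.41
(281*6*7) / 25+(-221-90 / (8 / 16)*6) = -20723 / 25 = -828.92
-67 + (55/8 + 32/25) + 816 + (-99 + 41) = 139831/200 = 699.16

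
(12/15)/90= 2/225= 0.01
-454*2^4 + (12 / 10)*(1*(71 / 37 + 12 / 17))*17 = -7210.45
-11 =-11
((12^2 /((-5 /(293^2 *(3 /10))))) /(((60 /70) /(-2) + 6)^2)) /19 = -100958424 /80275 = -1257.66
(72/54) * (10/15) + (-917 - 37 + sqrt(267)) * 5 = -42922/9 + 5 * sqrt(267) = -4687.41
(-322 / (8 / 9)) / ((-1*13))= 1449 / 52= 27.87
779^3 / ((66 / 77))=3309103973 / 6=551517328.83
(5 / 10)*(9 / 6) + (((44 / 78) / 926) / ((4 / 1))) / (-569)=7705822 / 10274433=0.75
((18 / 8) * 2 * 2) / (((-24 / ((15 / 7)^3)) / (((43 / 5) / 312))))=-29025 / 285376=-0.10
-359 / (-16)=359 / 16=22.44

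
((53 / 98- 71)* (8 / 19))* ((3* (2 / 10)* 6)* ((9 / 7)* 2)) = -1789776 / 6517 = -274.63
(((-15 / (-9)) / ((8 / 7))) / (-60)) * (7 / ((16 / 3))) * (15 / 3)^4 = -30625 / 1536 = -19.94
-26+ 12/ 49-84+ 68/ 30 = -79004/ 735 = -107.49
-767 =-767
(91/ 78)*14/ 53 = 49/ 159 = 0.31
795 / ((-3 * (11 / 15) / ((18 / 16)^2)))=-321975 / 704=-457.35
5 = 5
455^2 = 207025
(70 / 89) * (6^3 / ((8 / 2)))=3780 / 89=42.47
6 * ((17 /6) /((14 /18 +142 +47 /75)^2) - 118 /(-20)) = 10839886761 /306204340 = 35.40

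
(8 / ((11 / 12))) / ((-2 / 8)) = -384 / 11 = -34.91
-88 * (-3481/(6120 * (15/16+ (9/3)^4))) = 612656/1002915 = 0.61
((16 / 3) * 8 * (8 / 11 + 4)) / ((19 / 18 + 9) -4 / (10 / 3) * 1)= 199680 / 8767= 22.78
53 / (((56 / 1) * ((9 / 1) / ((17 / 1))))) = 901 / 504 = 1.79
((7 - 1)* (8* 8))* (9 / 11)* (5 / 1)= 17280 / 11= 1570.91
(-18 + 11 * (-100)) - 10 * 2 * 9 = -1298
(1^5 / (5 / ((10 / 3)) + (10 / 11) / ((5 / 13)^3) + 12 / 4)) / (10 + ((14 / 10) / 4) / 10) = 110000 / 22604841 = 0.00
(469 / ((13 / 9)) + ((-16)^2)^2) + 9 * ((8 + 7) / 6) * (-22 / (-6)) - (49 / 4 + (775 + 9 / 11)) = 37268731 / 572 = 65155.12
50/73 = 0.68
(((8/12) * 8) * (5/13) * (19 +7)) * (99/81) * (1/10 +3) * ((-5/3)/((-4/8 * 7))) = 54560/567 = 96.23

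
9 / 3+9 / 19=66 / 19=3.47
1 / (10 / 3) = 3 / 10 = 0.30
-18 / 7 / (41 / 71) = -4.45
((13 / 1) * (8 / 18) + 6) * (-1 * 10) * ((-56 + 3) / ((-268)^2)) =14045 / 161604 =0.09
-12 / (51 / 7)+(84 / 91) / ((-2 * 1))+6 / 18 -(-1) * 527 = 348224 / 663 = 525.22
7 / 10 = 0.70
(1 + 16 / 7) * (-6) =-19.71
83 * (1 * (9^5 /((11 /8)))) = 39208536 /11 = 3564412.36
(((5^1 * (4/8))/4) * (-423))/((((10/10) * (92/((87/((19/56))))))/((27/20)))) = -994.76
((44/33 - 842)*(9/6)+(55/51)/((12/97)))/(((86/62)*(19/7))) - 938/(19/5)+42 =-268730021/500004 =-537.46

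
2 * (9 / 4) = 4.50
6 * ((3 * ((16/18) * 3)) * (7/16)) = 21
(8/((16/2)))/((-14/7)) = -1/2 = -0.50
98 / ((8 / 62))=1519 / 2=759.50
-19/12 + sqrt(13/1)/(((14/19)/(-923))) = -17537*sqrt(13)/14 -19/12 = -4518.05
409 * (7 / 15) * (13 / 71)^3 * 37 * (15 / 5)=232730407 / 1789555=130.05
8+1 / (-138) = 1103 / 138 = 7.99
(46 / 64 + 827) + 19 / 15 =397913 / 480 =828.99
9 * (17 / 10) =153 / 10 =15.30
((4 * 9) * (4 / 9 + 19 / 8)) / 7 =29 / 2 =14.50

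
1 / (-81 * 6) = -1 / 486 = -0.00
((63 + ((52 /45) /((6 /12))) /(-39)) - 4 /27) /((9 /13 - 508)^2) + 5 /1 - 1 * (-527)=3123742308113 /5871693375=532.00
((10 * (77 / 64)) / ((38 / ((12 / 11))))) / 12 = 0.03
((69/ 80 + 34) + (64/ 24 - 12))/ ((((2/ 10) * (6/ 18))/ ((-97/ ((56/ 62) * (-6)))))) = 18423889/ 2688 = 6854.13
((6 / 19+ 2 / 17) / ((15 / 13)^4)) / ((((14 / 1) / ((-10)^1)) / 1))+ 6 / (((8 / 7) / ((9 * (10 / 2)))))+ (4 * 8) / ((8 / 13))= 753691499 / 2616300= 288.08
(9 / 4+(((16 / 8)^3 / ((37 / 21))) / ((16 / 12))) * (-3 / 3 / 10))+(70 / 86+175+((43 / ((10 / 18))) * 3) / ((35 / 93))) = 885070737 / 1113700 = 794.71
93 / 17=5.47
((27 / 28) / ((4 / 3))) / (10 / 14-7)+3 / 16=51 / 704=0.07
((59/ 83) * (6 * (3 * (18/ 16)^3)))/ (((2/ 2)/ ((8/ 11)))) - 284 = -7910245/ 29216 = -270.75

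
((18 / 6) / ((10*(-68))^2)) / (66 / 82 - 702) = -41 / 4431179200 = -0.00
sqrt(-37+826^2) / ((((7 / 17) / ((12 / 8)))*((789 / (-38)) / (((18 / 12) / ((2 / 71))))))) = -68799*sqrt(682239) / 7364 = -7716.79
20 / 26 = 10 / 13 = 0.77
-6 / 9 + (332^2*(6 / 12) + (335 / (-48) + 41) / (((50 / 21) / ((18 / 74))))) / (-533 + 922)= 4871225437 / 34543200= 141.02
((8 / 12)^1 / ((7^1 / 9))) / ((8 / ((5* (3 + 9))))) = 45 / 7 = 6.43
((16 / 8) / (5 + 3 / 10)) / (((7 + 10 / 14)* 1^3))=0.05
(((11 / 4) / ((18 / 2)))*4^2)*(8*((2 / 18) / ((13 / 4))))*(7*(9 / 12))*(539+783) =3257408 / 351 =9280.36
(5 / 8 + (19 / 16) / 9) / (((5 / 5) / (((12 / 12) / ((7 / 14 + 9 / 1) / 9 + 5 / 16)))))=109 / 197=0.55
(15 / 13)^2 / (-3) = -75 / 169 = -0.44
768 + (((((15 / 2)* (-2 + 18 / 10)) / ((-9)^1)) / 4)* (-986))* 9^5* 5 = -48515523 / 4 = -12128880.75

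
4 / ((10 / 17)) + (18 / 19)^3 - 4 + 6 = 330956 / 34295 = 9.65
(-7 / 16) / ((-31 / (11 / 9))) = 77 / 4464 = 0.02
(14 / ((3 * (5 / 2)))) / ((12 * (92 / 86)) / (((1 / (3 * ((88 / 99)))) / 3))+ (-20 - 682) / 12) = 344 / 8145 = 0.04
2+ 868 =870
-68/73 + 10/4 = 1.57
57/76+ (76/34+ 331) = 22711/68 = 333.99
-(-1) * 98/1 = 98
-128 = -128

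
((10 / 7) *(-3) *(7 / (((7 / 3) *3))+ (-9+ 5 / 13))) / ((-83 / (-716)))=2126520 / 7553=281.55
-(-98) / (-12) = -8.17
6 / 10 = 3 / 5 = 0.60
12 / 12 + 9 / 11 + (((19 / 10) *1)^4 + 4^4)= 29793531 / 110000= 270.85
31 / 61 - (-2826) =172417 / 61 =2826.51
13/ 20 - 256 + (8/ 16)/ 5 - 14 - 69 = -1353/ 4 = -338.25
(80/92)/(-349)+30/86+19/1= 19.35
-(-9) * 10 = 90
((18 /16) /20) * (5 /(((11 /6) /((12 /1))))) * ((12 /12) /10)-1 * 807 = -354999 /440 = -806.82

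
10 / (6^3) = 0.05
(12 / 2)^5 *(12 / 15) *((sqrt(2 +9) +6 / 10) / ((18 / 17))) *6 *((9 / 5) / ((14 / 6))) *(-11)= -52348032 *sqrt(11) / 175-157044096 / 875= -1171586.28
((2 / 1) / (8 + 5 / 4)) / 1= 8 / 37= 0.22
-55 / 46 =-1.20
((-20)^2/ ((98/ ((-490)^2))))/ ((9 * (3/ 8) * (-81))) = -7840000/ 2187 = -3584.82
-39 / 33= -13 / 11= -1.18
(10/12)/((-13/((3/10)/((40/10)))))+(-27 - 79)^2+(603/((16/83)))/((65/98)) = 16590237/1040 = 15952.15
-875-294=-1169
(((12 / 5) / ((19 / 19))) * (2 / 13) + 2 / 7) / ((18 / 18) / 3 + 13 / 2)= 1788 / 18655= 0.10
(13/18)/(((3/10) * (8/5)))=325/216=1.50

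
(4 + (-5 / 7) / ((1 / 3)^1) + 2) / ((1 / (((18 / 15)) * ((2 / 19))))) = 0.49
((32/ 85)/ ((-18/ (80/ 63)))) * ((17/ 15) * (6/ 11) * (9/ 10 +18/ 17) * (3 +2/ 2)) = -37888/ 294525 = -0.13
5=5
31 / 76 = 0.41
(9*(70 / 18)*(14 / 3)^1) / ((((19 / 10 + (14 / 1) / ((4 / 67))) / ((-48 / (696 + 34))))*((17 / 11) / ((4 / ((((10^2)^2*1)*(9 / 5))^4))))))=-539 / 481204079100000000000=-0.00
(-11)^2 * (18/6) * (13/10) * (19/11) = 8151/10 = 815.10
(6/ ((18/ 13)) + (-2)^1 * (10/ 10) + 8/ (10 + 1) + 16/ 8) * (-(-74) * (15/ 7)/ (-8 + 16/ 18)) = -278055/ 2464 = -112.85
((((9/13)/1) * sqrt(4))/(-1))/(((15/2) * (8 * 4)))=-3/520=-0.01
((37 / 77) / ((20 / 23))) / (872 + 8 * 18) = 851 / 1564640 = 0.00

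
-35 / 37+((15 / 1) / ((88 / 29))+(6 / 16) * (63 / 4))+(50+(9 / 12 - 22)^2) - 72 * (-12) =17914069 / 13024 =1375.47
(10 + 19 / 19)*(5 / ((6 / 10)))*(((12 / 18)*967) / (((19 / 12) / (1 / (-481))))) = -2127400 / 27417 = -77.59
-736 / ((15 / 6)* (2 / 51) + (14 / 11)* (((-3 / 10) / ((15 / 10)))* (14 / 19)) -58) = 39225120 / 3095881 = 12.67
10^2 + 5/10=201/2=100.50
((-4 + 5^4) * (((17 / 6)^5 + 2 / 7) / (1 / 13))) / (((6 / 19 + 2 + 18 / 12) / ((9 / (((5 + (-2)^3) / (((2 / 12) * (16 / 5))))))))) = -619067.37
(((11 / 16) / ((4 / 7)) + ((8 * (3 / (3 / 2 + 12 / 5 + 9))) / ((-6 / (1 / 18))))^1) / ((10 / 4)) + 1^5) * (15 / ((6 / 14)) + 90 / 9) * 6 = 273877 / 688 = 398.08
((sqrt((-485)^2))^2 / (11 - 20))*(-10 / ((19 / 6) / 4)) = 18818000 / 57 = 330140.35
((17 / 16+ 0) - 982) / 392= -15695 / 6272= -2.50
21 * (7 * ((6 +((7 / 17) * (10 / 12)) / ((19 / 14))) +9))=724220 / 323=2242.17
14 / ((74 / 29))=203 / 37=5.49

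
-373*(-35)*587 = 7663285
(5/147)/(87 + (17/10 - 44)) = 0.00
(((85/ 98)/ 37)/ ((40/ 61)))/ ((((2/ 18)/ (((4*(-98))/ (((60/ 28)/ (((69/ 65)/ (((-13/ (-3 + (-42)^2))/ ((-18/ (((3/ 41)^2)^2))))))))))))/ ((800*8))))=-212686233627340032/ 6253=-34013470914335.52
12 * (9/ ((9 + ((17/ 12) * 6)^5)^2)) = 0.00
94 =94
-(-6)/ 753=2/ 251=0.01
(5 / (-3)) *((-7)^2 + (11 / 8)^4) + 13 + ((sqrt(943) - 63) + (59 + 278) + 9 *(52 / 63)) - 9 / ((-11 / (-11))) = sqrt(943) + 17014349 / 86016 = 228.51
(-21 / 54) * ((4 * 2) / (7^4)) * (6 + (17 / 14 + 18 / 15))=-1178 / 108045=-0.01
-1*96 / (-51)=32 / 17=1.88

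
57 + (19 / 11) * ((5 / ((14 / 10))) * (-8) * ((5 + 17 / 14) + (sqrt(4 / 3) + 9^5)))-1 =-1570838516 / 539-7600 * sqrt(3) / 231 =-2914414.16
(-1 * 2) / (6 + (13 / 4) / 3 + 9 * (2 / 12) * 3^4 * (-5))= 24 / 7205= 0.00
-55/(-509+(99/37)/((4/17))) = 8140/73649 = 0.11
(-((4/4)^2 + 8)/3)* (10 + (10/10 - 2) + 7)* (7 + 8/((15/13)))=-3344/5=-668.80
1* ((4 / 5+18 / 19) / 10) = 83 / 475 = 0.17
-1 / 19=-0.05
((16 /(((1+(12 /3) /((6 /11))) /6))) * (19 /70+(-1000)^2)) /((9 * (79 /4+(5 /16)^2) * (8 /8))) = 286720077824 /4445875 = 64491.26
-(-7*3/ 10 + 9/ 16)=1.54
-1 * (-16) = 16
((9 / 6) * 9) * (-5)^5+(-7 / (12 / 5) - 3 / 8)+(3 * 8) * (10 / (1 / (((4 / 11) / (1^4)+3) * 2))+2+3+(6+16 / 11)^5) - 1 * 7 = 512017.41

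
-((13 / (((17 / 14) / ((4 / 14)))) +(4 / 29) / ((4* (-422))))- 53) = 10390079 / 208046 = 49.94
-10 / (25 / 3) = -6 / 5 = -1.20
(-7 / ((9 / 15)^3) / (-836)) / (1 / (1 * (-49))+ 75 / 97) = 4158875 / 80762616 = 0.05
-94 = -94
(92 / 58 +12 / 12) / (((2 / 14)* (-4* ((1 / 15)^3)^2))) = -5980078125 / 116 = -51552397.63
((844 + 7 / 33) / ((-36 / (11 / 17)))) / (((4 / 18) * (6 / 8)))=-27859 / 306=-91.04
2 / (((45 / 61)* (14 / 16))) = 976 / 315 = 3.10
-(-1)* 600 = 600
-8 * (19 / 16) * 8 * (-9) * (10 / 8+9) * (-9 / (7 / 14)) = -126198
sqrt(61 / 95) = sqrt(5795) / 95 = 0.80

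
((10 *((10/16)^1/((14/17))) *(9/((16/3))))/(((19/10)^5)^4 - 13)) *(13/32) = 1213989257812500000000/87706904734273902451163069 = 0.00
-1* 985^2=-970225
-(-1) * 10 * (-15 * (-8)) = 1200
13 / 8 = 1.62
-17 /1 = -17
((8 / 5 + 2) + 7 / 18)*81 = 3231 / 10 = 323.10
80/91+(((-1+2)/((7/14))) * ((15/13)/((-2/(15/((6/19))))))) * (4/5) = -3910/91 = -42.97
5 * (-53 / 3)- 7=-286 / 3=-95.33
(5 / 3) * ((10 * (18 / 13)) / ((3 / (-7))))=-700 / 13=-53.85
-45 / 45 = -1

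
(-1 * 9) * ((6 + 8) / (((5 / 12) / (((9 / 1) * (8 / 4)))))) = -27216 / 5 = -5443.20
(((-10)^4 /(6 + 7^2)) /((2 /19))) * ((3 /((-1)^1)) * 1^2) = -57000 /11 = -5181.82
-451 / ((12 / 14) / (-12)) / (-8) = -3157 / 4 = -789.25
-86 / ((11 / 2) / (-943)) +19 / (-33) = 486569 / 33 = 14744.52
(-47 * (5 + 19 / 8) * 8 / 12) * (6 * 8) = -11092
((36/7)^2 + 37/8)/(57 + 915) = 12181/381024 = 0.03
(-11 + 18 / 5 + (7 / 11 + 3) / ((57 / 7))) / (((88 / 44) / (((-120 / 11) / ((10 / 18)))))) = 784764 / 11495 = 68.27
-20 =-20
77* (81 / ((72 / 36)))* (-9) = -56133 / 2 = -28066.50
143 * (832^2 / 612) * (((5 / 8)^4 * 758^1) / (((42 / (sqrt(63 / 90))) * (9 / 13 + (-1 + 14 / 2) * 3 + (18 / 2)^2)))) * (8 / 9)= 14883851125 * sqrt(70) / 37476432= 3322.81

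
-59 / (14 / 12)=-50.57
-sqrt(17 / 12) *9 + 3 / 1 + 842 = 845 - 3 *sqrt(51) / 2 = 834.29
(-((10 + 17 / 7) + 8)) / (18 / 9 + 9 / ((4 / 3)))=-572 / 245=-2.33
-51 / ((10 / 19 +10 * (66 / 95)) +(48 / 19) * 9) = -969 / 574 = -1.69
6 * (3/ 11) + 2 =40/ 11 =3.64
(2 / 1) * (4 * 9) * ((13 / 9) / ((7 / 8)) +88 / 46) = 41312 / 161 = 256.60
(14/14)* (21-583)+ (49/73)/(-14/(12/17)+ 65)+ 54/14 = -77290123/138481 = -558.13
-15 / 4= -3.75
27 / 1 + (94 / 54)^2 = 21892 / 729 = 30.03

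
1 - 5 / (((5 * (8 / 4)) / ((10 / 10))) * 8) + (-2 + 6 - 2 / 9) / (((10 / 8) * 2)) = 2.45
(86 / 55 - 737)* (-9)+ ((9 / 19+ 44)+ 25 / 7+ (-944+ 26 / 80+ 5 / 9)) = 3014638867 / 526680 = 5723.85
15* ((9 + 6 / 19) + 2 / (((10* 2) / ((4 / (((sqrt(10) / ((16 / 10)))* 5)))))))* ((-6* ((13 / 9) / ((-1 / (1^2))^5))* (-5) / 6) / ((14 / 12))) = -115050 / 133 - 208* sqrt(10) / 175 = -868.80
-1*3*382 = -1146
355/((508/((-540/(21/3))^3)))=-13974930000/43561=-320812.88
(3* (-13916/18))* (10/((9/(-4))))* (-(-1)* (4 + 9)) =3618160/27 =134005.93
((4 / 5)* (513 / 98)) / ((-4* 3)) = -171 / 490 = -0.35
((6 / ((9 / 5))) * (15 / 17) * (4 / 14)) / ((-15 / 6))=-40 / 119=-0.34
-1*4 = -4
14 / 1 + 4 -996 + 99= -879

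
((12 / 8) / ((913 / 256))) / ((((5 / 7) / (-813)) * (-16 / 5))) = 136584 / 913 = 149.60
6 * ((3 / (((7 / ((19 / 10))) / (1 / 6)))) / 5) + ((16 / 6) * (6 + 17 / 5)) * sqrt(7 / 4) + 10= 3557 / 350 + 188 * sqrt(7) / 15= 43.32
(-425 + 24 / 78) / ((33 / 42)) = -77294 / 143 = -540.52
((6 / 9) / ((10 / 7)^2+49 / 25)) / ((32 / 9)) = 3675 / 78416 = 0.05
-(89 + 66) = -155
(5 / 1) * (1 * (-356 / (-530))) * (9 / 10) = 801 / 265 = 3.02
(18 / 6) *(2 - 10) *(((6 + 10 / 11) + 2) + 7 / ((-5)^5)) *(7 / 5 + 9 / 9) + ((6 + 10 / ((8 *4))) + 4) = -1382485809 / 2750000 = -502.72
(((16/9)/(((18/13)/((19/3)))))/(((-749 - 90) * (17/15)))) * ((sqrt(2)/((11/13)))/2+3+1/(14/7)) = -34580/1155303 - 64220 * sqrt(2)/12708333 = -0.04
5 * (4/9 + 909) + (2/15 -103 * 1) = 199996/45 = 4444.36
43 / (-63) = -43 / 63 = -0.68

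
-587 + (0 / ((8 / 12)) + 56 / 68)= -9965 / 17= -586.18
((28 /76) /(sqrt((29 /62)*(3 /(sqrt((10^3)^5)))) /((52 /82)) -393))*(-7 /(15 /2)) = 98 /(285*(-41*2^(3 /4)*sqrt(2697)*5^(1 /4) /16120000+393)) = 0.00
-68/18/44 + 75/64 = 6881/6336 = 1.09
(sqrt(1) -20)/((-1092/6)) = 19/182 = 0.10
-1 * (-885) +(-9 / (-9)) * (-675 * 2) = -465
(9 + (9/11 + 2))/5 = 26/11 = 2.36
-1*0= 0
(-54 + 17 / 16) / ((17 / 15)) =-12705 / 272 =-46.71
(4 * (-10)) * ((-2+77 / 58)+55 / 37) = -34940 / 1073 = -32.56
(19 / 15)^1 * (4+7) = 209 / 15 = 13.93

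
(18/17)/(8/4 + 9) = 18/187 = 0.10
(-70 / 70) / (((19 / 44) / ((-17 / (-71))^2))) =-12716 / 95779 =-0.13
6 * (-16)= -96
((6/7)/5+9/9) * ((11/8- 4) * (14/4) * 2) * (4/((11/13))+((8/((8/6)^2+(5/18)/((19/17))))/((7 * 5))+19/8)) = -19133511/123200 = -155.30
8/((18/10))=40/9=4.44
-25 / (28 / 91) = -325 / 4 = -81.25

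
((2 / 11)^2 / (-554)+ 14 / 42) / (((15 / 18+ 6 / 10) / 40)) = 13404400 / 1441231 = 9.30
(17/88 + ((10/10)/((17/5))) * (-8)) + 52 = 74561/1496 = 49.84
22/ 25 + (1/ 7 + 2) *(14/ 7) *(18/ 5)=2854/ 175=16.31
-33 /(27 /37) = -407 /9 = -45.22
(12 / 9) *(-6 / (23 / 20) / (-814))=80 / 9361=0.01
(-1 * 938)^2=879844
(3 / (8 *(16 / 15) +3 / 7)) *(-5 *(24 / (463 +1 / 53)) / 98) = -0.00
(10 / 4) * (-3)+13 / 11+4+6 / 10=-1.72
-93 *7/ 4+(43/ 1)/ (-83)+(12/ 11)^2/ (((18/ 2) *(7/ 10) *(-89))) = -4086188635/ 25027156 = -163.27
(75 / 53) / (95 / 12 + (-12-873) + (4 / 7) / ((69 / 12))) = -144900 / 89799649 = -0.00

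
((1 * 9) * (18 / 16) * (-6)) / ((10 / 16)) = -486 / 5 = -97.20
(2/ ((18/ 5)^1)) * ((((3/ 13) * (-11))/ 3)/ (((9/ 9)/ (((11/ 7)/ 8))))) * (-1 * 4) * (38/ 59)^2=436810/ 2850939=0.15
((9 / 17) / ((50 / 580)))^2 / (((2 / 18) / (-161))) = -394829316 / 7225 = -54647.66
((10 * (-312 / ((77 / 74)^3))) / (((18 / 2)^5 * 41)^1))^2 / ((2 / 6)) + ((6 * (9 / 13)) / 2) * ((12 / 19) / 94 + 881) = 961098366735805862321911473851 / 525252594029383430380773603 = 1829.78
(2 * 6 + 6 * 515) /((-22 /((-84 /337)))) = 11844 /337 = 35.15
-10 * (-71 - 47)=1180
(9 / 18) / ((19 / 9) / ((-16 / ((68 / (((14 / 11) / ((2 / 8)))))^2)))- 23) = -14112 / 1313563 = -0.01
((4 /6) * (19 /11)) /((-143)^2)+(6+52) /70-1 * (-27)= 657273088 /23618595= 27.83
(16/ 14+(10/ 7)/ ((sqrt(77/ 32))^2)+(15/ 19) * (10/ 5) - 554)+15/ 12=-22507035/ 40964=-549.43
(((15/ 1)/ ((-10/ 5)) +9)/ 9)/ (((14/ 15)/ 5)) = 25/ 28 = 0.89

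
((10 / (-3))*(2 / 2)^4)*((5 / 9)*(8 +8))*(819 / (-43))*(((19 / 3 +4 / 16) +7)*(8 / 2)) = 11866400 / 387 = 30662.53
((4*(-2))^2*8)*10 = 5120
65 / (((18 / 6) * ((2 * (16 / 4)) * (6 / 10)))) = 325 / 72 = 4.51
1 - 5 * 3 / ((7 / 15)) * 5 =-159.71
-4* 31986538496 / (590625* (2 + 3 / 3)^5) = -127946153984 / 143521875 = -891.47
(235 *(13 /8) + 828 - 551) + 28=5495 /8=686.88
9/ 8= 1.12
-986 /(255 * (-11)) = 58 /165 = 0.35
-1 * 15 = -15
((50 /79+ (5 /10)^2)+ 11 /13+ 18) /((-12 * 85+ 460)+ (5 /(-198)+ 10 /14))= -56165571 /1592271070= -0.04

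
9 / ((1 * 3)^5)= 1 / 27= 0.04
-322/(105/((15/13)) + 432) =-322/523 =-0.62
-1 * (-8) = 8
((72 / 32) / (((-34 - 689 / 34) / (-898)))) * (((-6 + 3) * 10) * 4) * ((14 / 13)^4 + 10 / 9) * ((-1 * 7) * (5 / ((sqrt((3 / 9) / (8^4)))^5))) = 4346576770729896837120 * sqrt(3) / 1171001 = 6429107922113508.55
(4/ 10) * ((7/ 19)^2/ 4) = 49/ 3610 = 0.01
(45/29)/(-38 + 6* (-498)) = -45/87754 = -0.00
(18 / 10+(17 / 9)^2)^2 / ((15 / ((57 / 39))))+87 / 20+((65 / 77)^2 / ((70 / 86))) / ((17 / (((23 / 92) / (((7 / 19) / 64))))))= 5935877539885457 / 631874895151500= 9.39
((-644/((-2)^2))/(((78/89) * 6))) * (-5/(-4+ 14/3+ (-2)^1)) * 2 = -71645/312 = -229.63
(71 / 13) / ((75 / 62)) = 4402 / 975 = 4.51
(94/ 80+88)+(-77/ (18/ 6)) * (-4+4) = 3567/ 40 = 89.18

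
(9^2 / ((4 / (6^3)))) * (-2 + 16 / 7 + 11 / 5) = 10872.51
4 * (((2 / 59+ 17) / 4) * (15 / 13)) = 15075 / 767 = 19.65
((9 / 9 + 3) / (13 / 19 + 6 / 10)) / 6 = 95 / 183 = 0.52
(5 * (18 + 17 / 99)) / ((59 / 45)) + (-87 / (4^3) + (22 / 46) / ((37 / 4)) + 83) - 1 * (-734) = 31281906083 / 35347136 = 884.99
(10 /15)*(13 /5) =26 /15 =1.73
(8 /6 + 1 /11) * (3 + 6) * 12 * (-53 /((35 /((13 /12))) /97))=-9423453 /385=-24476.50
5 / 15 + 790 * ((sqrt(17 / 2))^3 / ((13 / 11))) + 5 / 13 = 16566.23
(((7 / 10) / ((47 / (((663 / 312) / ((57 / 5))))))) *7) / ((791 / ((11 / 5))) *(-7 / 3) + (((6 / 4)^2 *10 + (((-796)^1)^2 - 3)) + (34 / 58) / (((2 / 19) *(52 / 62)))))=0.00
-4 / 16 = -0.25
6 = 6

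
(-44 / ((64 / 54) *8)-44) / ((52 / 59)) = -183667 / 3328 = -55.19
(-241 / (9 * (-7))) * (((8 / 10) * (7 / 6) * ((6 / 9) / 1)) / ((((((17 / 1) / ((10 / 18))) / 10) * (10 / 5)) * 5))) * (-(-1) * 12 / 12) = 0.08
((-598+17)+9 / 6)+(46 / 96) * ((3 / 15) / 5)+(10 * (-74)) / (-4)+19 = -450577 / 1200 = -375.48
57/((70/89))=72.47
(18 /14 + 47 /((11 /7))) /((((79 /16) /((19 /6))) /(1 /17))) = 365104 /310233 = 1.18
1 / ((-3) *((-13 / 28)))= 28 / 39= 0.72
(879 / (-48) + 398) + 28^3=357307 / 16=22331.69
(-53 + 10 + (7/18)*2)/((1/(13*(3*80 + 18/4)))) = -402610/3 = -134203.33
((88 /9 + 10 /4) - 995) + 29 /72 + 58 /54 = -211949 /216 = -981.25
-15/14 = -1.07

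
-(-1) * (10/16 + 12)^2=10201/64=159.39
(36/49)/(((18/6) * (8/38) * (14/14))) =57/49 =1.16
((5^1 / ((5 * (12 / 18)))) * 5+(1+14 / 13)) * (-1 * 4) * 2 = -996 / 13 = -76.62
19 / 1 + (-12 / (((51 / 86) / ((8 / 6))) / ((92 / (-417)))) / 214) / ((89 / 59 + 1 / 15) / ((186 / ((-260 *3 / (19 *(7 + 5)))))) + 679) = 255036949339749 / 13422968391575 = 19.00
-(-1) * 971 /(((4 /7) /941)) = 6395977 /4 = 1598994.25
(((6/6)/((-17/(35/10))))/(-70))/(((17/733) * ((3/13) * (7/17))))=9529/7140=1.33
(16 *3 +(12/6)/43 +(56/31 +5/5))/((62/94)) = 3185989/41323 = 77.10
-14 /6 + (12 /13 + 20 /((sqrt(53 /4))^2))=205 /2067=0.10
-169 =-169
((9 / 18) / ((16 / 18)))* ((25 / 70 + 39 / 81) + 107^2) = 4328039 / 672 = 6440.53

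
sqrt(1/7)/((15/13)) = 13 * sqrt(7)/105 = 0.33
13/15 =0.87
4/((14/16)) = 4.57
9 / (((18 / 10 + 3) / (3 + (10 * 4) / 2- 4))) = 35.62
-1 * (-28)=28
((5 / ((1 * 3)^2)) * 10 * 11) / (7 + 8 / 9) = 7.75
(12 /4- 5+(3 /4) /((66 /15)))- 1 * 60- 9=-6233 /88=-70.83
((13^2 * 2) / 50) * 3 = 507 / 25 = 20.28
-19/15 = -1.27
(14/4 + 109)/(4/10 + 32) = 125/36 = 3.47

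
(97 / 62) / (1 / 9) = 873 / 62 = 14.08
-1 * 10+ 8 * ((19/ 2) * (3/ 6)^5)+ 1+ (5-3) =-37/ 8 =-4.62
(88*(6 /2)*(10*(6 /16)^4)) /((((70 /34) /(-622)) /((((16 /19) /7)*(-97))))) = 1370818647 /7448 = 184051.91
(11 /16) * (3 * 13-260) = -2431 /16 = -151.94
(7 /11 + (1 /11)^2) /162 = 13 /3267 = 0.00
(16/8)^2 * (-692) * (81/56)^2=-1135053/196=-5791.09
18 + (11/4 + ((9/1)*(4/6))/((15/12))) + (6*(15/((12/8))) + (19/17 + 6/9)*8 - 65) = 35521/1020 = 34.82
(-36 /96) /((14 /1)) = -3 /112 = -0.03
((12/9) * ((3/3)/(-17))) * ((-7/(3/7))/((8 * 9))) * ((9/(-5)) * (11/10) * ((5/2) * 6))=-539/1020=-0.53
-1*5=-5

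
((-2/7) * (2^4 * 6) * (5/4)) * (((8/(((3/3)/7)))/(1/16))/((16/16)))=-30720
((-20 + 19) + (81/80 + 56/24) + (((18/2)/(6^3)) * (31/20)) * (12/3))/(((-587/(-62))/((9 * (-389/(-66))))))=1507375/103312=14.59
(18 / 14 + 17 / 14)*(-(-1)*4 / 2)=5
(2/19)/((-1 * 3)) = -2/57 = -0.04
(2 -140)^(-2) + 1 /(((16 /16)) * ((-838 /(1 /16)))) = -1409 /63835488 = -0.00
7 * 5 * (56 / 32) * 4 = 245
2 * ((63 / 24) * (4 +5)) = 189 / 4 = 47.25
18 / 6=3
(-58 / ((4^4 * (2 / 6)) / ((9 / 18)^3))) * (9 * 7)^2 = -345303 / 1024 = -337.21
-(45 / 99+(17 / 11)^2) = -344 / 121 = -2.84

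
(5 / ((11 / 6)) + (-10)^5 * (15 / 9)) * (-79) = 434492890 / 33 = 13166451.21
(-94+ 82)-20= -32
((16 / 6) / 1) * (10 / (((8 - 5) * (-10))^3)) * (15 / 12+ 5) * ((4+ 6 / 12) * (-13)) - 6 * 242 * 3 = -156803 / 36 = -4355.64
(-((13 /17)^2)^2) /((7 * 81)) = -28561 /47356407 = -0.00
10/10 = 1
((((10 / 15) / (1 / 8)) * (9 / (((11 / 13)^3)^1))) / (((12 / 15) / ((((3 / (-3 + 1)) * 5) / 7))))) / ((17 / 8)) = -7909200 / 158389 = -49.94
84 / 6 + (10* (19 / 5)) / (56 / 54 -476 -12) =4817 / 346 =13.92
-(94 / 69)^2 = -8836 / 4761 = -1.86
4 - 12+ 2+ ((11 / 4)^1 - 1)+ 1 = -3.25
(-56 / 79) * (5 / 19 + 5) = -5600 / 1501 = -3.73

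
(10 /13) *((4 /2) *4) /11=80 /143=0.56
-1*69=-69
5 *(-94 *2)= -940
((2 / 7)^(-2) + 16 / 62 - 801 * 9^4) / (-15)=217221071 / 620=350356.57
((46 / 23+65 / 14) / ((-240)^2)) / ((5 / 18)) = 93 / 224000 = 0.00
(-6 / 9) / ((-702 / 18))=2 / 117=0.02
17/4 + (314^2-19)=394325/4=98581.25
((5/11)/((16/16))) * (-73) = -365/11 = -33.18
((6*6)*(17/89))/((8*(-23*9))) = -17/4094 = -0.00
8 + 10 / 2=13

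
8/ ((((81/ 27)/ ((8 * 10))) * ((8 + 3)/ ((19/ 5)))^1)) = 2432/ 33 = 73.70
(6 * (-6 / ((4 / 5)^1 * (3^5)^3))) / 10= -1 / 3188646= -0.00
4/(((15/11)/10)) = 88/3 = 29.33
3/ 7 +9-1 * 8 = 10/ 7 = 1.43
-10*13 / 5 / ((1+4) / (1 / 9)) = -26 / 45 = -0.58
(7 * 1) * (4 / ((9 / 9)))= 28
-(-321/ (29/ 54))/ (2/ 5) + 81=45684/ 29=1575.31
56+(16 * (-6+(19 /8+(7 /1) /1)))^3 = 157520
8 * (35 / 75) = 3.73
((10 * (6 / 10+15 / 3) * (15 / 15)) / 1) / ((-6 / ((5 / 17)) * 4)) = -35 / 51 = -0.69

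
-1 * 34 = -34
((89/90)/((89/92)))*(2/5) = 92/225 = 0.41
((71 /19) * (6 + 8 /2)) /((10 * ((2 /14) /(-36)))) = -17892 /19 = -941.68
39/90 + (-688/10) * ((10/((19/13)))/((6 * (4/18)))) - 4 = -203273/570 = -356.62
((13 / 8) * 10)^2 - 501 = -3791 / 16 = -236.94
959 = 959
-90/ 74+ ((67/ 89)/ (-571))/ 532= -1216609339/ 1000321196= -1.22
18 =18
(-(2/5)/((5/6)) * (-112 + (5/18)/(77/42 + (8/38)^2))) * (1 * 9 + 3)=65505936/101675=644.27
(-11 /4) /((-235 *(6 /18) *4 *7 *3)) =11 /26320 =0.00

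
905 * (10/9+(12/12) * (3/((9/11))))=38915/9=4323.89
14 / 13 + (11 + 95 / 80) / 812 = 184423 / 168896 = 1.09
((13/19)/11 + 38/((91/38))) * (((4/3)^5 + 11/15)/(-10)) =-607068923/77026950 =-7.88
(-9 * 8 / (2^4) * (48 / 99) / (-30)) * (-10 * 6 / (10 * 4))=-6 / 55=-0.11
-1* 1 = -1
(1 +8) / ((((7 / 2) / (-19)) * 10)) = -171 / 35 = -4.89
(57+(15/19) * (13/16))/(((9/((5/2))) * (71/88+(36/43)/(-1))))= -920931/1748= -526.85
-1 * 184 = -184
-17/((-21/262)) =4454/21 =212.10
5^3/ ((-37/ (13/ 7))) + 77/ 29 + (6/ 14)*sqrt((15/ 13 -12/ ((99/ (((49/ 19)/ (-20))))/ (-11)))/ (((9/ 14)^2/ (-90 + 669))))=-27182/ 7511 + 2*sqrt(867135490)/ 3705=12.28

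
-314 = -314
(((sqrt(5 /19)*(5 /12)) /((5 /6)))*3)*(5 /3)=5*sqrt(95) /38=1.28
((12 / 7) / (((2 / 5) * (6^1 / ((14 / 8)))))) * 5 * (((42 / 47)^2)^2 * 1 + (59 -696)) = -77631127525 / 19518724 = -3977.26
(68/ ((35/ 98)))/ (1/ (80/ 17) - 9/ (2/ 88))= -15232/ 31663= -0.48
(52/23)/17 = 52/391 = 0.13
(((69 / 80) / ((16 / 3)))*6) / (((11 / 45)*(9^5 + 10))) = 5589 / 83155072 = 0.00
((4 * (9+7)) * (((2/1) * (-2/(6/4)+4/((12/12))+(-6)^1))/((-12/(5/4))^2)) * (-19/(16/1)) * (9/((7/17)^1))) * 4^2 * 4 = 7690.48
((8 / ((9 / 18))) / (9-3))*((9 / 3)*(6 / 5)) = 48 / 5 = 9.60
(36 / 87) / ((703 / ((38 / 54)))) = 0.00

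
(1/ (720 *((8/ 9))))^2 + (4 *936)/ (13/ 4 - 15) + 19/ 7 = -42573414071/ 134758400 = -315.92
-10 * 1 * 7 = -70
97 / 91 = 1.07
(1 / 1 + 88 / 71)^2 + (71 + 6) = 413438 / 5041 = 82.02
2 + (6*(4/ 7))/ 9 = 50/ 21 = 2.38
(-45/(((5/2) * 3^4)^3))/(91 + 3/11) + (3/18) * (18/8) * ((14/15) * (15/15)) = 518745377/1482129900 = 0.35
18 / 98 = 9 / 49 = 0.18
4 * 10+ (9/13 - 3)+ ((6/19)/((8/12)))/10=93217/2470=37.74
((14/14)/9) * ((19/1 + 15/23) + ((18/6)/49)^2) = 2.18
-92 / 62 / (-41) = 46 / 1271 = 0.04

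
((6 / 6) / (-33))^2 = 1 / 1089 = 0.00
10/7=1.43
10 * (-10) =-100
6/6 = 1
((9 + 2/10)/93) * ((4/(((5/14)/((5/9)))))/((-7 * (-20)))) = 92/20925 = 0.00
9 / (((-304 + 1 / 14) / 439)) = -13.00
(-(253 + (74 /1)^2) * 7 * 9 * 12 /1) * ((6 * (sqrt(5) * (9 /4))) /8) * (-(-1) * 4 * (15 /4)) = -438526305 * sqrt(5) /4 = -245143656.98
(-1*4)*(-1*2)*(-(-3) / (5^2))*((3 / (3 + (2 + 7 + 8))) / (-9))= -2 / 125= -0.02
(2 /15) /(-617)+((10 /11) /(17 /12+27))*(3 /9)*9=3324298 /34715505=0.10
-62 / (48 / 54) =-279 / 4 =-69.75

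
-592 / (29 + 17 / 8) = -4736 / 249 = -19.02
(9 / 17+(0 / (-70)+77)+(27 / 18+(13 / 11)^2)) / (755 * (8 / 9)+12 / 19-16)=56579283 / 461311048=0.12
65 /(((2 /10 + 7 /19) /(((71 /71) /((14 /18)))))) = 6175 /42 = 147.02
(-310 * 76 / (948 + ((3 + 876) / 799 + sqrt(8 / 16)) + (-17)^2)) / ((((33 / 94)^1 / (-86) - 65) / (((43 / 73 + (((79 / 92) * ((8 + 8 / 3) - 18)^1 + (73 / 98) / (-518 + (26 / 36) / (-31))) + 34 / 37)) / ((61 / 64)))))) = -243670062695822077293808910970880 / 165609392416973583328857707046807 + 98404829199509240285872071680 * sqrt(2) / 165609392416973583328857707046807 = -1.47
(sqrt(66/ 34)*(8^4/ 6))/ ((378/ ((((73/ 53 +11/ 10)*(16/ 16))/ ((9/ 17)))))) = 672256*sqrt(561)/ 1352295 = 11.77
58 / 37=1.57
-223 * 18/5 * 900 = -722520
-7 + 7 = 0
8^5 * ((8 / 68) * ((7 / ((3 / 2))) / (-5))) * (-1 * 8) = 7340032 / 255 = 28784.44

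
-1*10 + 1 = -9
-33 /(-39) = 11 /13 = 0.85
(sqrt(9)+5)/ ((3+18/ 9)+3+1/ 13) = 104/ 105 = 0.99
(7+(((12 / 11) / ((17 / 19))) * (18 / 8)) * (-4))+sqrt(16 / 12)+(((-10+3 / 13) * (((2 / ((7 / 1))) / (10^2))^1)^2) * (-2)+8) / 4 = -1175241251 / 595595000+2 * sqrt(3) / 3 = -0.82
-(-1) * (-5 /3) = -5 /3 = -1.67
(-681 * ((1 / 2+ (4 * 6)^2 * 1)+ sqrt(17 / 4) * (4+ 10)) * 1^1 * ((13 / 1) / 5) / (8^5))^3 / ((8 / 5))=-214310086430083398261 / 11258999068426240 - 19387061398877673501 * sqrt(17) / 28147497671065600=-21874.42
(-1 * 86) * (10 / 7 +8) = -5676 / 7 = -810.86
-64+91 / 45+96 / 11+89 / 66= -51383 / 990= -51.90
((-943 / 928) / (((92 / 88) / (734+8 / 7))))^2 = 1346581538929 / 2637376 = 510576.25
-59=-59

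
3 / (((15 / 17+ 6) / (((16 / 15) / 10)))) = 136 / 2925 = 0.05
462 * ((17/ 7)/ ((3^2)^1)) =124.67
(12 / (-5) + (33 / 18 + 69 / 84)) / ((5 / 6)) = 107 / 350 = 0.31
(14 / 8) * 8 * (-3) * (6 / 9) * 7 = -196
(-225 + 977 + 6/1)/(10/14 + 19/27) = 71631/134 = 534.56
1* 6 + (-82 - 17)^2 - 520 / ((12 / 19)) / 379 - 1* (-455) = 11665424 / 1137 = 10259.83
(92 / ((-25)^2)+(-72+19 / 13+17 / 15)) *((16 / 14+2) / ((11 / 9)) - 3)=241166 / 8125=29.68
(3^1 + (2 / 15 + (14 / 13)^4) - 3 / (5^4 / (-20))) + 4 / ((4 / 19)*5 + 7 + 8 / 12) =26791670887 / 5323056375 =5.03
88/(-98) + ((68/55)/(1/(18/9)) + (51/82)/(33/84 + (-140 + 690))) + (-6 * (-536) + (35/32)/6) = 31879693685831/9907423680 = 3217.76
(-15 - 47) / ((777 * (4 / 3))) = -31 / 518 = -0.06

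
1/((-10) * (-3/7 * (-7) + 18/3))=-1/90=-0.01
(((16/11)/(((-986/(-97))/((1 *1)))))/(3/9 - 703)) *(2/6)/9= -194/25721289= -0.00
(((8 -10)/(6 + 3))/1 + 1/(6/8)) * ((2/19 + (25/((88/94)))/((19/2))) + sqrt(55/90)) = 5 * sqrt(22)/27 + 6095/1881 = 4.11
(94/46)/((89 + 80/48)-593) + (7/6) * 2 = 242204/103983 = 2.33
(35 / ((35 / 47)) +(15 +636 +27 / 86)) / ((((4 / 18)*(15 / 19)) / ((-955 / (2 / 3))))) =-1961456355 / 344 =-5701908.01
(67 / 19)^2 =4489 / 361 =12.43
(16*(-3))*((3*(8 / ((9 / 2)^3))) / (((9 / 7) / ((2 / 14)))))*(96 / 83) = -32768 / 20169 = -1.62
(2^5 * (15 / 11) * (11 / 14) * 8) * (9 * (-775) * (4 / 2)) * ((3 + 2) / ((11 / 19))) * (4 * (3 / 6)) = -5088960000 / 77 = -66090389.61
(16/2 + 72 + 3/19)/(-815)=-1523/15485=-0.10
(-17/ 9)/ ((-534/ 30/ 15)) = 425/ 267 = 1.59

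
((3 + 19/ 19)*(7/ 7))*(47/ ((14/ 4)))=376/ 7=53.71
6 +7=13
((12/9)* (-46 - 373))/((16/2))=-419/6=-69.83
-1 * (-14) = 14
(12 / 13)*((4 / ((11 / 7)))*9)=3024 / 143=21.15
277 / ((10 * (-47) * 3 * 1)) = -277 / 1410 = -0.20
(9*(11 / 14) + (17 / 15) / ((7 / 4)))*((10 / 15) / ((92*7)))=1621 / 202860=0.01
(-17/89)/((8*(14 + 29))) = -17/30616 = -0.00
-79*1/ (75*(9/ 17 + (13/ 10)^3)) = -53720/ 139047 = -0.39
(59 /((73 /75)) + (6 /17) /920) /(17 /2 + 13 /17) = 11534573 /1762950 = 6.54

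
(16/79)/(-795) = -16/62805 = -0.00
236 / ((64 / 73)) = 4307 / 16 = 269.19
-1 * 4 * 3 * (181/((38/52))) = -56472/19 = -2972.21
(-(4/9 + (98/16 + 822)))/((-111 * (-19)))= -59657/151848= -0.39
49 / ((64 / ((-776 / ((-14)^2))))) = -97 / 32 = -3.03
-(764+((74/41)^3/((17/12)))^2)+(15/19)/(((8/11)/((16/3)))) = -20225539447221030/26082822387331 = -775.44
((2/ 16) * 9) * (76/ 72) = 19/ 16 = 1.19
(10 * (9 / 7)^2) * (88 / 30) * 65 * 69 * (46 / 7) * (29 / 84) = 1184632020 / 2401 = 493391.10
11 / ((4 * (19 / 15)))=2.17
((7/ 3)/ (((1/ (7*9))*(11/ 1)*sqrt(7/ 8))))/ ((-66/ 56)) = -392*sqrt(14)/ 121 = -12.12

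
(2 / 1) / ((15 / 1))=2 / 15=0.13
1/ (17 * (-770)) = -1/ 13090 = -0.00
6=6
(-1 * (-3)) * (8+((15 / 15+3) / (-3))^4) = 904 / 27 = 33.48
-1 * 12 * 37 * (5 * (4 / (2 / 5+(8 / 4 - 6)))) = 7400 / 3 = 2466.67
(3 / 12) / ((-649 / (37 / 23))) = -37 / 59708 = -0.00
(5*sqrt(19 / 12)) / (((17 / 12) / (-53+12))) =-410*sqrt(57) / 17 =-182.08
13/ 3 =4.33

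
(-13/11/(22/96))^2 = 389376/14641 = 26.59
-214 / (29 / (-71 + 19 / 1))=11128 / 29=383.72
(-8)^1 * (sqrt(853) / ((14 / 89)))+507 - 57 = 450 - 356 * sqrt(853) / 7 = -1035.34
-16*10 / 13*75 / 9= -4000 / 39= -102.56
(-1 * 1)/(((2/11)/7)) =-77/2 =-38.50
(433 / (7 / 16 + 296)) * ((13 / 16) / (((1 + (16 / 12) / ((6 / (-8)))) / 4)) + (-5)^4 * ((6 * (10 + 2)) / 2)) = 121217484 / 3689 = 32859.17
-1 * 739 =-739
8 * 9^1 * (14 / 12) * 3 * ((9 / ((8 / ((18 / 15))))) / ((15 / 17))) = 9639 / 25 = 385.56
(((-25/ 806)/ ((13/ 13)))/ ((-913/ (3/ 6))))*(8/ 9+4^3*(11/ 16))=2525/ 3311451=0.00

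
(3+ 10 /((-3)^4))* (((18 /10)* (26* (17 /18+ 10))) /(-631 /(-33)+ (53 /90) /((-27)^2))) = 88816662 /1061581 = 83.66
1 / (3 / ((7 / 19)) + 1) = 7 / 64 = 0.11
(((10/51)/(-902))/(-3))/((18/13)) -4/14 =-2483653/8694378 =-0.29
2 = 2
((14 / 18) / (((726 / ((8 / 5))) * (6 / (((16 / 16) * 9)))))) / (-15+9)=-7 / 16335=-0.00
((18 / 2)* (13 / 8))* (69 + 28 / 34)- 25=135479 / 136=996.17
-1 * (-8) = 8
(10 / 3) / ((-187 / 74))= -740 / 561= -1.32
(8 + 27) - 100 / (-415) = 2925 / 83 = 35.24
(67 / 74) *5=335 / 74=4.53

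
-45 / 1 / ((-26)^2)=-45 / 676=-0.07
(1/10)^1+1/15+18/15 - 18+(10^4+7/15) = 59903/6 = 9983.83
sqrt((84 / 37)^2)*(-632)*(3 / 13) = -159264 / 481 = -331.11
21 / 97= 0.22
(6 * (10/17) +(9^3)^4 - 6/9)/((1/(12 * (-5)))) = -288078127213540/17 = -16945772189031.76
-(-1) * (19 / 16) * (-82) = -779 / 8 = -97.38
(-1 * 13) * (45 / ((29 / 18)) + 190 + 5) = -84045 / 29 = -2898.10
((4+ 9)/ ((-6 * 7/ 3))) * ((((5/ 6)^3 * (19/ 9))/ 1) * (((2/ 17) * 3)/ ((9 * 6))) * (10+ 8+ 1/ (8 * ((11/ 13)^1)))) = -49307375/ 366436224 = -0.13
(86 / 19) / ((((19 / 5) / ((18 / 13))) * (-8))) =-1935 / 9386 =-0.21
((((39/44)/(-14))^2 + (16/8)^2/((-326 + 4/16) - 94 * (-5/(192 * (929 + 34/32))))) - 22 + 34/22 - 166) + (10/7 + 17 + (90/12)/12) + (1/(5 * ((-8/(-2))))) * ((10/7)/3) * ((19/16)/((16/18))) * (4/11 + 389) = -13687231735969467/88290849154816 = -155.02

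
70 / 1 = 70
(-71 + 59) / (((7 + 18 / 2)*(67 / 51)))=-153 / 268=-0.57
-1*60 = -60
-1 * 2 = -2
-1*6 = -6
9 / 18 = 0.50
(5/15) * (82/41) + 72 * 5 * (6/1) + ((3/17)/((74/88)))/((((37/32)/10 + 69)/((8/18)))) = 90175002146/41734779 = 2160.67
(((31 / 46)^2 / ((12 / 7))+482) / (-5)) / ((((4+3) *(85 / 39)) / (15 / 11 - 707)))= 4461.12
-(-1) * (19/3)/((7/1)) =19/21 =0.90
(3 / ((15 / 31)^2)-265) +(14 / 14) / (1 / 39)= -15989 / 75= -213.19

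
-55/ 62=-0.89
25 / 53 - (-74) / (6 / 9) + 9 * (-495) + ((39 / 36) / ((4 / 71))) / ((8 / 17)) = -87567865 / 20352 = -4302.67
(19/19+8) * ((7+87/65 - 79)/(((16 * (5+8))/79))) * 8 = -3265623/1690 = -1932.32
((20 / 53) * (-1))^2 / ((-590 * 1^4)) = -40 / 165731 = -0.00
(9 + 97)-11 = 95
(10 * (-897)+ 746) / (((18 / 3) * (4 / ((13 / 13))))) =-342.67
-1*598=-598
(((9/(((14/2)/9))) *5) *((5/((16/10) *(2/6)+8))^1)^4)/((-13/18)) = -115330078125/12213813248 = -9.44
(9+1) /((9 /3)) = 10 /3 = 3.33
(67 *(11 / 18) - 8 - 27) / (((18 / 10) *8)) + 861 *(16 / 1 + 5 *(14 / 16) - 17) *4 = 15064591 / 1296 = 11623.91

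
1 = 1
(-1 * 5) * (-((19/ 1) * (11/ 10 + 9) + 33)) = 1124.50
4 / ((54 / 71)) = 142 / 27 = 5.26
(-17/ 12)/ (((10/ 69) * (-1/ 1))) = 391/ 40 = 9.78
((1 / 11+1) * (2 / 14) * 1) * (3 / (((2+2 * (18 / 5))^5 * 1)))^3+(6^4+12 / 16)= 218099397446128435837305343389 / 168189240367170567468965888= 1296.75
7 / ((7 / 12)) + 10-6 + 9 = 25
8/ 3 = 2.67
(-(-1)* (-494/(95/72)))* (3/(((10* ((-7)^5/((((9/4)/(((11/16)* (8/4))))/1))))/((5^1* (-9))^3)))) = -184232880/184877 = -996.52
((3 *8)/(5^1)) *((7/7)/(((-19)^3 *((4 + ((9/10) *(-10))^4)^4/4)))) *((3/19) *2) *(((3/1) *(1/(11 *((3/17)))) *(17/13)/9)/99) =-18496/17135412431704020748490625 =-0.00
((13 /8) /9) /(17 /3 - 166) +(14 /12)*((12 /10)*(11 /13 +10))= 876391 /57720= 15.18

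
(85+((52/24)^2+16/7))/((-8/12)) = -23179/168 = -137.97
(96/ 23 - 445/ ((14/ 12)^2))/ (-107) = 3.02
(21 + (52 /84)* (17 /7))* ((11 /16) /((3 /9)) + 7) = 203.94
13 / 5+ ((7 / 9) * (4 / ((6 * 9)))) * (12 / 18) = 9617 / 3645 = 2.64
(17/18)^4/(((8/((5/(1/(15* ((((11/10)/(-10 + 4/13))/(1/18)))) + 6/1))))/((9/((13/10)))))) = 4593655/7962624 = 0.58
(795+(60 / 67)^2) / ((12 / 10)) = 5953925 / 8978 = 663.17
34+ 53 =87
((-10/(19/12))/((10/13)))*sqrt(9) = -468/19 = -24.63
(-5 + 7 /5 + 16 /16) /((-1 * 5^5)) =13 /15625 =0.00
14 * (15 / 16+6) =777 / 8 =97.12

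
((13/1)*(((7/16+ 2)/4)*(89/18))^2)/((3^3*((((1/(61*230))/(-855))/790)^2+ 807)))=1205887581634391589578125/222636568799270479104003072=0.01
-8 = -8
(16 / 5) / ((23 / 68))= 1088 / 115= 9.46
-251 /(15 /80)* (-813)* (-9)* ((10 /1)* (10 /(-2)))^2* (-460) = 11264277600000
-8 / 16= -1 / 2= -0.50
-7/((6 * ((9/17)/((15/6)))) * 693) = -85/10692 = -0.01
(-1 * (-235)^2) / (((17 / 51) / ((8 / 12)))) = -110450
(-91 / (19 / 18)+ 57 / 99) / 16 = -53693 / 10032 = -5.35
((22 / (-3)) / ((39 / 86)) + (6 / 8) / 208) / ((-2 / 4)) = 121061 / 3744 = 32.33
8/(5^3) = 8/125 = 0.06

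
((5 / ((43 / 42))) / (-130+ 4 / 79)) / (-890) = 553 / 13095994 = 0.00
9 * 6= 54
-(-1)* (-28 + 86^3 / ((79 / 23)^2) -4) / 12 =28022826 / 6241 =4490.12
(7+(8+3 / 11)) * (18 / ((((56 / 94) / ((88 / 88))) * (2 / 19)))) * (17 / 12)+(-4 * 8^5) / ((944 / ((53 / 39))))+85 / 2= 6064.22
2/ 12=1/ 6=0.17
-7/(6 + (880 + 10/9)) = -0.01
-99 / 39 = -33 / 13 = -2.54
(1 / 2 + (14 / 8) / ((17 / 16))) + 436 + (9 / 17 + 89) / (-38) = 435.79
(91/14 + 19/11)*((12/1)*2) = 2172/11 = 197.45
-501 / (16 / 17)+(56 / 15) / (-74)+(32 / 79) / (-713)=-266279586401 / 500183760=-532.36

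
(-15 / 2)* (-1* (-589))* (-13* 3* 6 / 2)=1033695 / 2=516847.50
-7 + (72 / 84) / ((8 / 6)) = -89 / 14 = -6.36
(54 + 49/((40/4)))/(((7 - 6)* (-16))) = -589/160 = -3.68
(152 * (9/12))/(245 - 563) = -19/53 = -0.36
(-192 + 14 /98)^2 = 1803649 /49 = 36809.16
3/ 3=1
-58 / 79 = -0.73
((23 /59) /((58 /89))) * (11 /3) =22517 /10266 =2.19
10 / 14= 5 / 7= 0.71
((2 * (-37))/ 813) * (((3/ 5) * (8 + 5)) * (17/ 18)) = -8177/ 12195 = -0.67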